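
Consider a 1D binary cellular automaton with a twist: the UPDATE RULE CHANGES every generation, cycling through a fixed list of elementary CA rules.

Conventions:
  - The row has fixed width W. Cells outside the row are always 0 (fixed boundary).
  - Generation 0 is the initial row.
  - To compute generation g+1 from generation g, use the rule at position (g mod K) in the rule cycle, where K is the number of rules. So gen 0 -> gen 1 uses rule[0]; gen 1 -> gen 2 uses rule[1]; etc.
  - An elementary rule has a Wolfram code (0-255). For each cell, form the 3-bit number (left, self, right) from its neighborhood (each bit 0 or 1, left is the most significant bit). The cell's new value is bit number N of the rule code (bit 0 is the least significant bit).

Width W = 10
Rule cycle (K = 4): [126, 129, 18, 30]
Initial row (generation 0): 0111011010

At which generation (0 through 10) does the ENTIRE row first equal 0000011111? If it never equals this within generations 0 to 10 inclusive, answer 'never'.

Answer: 9

Derivation:
Gen 0: 0111011010
Gen 1 (rule 126): 1101111111
Gen 2 (rule 129): 0000111110
Gen 3 (rule 18): 0001000001
Gen 4 (rule 30): 0011100011
Gen 5 (rule 126): 0110110111
Gen 6 (rule 129): 0000000010
Gen 7 (rule 18): 0000000101
Gen 8 (rule 30): 0000001101
Gen 9 (rule 126): 0000011111
Gen 10 (rule 129): 1111001110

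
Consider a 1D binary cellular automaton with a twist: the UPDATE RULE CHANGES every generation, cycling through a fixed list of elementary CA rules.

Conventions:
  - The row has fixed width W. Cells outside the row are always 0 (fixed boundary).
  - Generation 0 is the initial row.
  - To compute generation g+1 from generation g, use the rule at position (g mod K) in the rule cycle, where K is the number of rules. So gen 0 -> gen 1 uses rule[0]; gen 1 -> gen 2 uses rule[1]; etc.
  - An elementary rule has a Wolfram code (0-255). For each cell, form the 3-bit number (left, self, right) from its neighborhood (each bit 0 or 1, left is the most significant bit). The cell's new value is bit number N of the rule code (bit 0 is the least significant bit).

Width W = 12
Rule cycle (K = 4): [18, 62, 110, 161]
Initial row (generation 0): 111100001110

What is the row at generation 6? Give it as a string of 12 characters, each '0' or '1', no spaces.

Answer: 111111110111

Derivation:
Gen 0: 111100001110
Gen 1 (rule 18): 000010010001
Gen 2 (rule 62): 000111111011
Gen 3 (rule 110): 001100001111
Gen 4 (rule 161): 100001100110
Gen 5 (rule 18): 010010011001
Gen 6 (rule 62): 111111110111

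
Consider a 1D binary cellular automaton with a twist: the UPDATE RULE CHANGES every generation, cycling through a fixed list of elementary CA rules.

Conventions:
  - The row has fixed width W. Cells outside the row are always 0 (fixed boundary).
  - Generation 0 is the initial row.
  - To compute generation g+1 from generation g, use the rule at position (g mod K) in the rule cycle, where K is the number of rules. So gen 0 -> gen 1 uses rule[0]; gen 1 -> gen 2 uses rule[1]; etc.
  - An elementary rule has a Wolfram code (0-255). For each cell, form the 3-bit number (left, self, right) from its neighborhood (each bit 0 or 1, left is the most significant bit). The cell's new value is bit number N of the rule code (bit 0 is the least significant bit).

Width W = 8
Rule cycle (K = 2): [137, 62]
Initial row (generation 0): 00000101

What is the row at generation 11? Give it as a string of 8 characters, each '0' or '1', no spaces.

Answer: 00000111

Derivation:
Gen 0: 00000101
Gen 1 (rule 137): 11110000
Gen 2 (rule 62): 10001000
Gen 3 (rule 137): 00100011
Gen 4 (rule 62): 01110110
Gen 5 (rule 137): 01100100
Gen 6 (rule 62): 11011110
Gen 7 (rule 137): 10011100
Gen 8 (rule 62): 11110010
Gen 9 (rule 137): 11100000
Gen 10 (rule 62): 10010000
Gen 11 (rule 137): 00000111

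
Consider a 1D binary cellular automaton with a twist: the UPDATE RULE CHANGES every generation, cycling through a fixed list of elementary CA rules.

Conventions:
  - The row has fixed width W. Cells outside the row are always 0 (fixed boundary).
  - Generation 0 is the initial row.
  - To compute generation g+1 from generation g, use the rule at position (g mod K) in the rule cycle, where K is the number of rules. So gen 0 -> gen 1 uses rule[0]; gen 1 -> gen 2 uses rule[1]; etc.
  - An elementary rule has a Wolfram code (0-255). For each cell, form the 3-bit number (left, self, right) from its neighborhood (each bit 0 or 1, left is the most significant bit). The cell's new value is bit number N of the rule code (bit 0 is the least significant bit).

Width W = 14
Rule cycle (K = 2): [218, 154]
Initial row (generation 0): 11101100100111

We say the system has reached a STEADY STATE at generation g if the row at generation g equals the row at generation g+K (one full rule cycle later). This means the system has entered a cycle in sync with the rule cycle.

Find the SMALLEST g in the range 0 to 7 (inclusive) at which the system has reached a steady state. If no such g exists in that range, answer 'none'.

Answer: 3

Derivation:
Gen 0: 11101100100111
Gen 1 (rule 218): 11101111011111
Gen 2 (rule 154): 11001110011110
Gen 3 (rule 218): 11111111111111
Gen 4 (rule 154): 11111111111110
Gen 5 (rule 218): 11111111111111
Gen 6 (rule 154): 11111111111110
Gen 7 (rule 218): 11111111111111
Gen 8 (rule 154): 11111111111110
Gen 9 (rule 218): 11111111111111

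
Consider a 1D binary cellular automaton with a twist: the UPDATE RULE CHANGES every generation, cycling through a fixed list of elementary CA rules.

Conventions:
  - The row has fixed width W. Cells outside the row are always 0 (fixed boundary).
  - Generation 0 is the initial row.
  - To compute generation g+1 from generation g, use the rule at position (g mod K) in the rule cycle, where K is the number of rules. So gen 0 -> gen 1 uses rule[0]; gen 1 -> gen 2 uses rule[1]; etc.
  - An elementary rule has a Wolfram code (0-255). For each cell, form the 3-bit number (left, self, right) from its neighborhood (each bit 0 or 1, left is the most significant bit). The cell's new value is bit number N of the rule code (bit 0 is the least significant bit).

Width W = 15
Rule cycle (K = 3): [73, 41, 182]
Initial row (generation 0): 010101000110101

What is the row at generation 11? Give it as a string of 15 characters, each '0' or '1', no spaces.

Answer: 100101001001010

Derivation:
Gen 0: 010101000110101
Gen 1 (rule 73): 000000010110000
Gen 2 (rule 41): 111111001100111
Gen 3 (rule 182): 011110110011010
Gen 4 (rule 73): 010010110011000
Gen 5 (rule 41): 000001100010011
Gen 6 (rule 182): 000010010111100
Gen 7 (rule 73): 111000000100101
Gen 8 (rule 41): 100011110000010
Gen 9 (rule 182): 110101101000111
Gen 10 (rule 73): 110001100010101
Gen 11 (rule 41): 100101001001010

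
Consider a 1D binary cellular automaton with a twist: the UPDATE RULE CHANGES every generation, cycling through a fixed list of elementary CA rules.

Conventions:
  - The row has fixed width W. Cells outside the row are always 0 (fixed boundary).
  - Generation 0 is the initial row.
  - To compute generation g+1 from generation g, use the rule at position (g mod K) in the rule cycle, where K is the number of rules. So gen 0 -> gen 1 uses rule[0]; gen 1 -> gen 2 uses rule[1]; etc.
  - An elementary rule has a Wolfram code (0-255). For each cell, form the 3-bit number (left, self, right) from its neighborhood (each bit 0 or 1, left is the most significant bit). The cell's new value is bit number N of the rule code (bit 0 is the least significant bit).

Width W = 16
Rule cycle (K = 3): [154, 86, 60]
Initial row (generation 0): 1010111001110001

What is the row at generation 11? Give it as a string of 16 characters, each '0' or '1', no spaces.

Gen 0: 1010111001110001
Gen 1 (rule 154): 0000110111101010
Gen 2 (rule 86): 0001010000101011
Gen 3 (rule 60): 0001111000111110
Gen 4 (rule 154): 0011110101111101
Gen 5 (rule 86): 0100010100000101
Gen 6 (rule 60): 0110011110000111
Gen 7 (rule 154): 1101111101001110
Gen 8 (rule 86): 0100000101110011
Gen 9 (rule 60): 0110000111001010
Gen 10 (rule 154): 1101001110110001
Gen 11 (rule 86): 0101110010011011

Answer: 0101110010011011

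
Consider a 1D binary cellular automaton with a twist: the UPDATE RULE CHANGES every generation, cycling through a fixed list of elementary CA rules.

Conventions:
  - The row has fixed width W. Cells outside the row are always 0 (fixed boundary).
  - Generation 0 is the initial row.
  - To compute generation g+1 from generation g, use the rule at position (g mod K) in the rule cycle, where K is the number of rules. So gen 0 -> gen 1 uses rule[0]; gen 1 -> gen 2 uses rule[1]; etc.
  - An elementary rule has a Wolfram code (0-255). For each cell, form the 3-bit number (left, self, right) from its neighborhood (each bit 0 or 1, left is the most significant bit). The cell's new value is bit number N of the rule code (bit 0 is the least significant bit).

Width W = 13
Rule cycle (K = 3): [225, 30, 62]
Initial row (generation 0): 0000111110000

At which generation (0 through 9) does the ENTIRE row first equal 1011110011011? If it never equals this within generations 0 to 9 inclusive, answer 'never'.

Gen 0: 0000111110000
Gen 1 (rule 225): 1110011110111
Gen 2 (rule 30): 1001110000100
Gen 3 (rule 62): 1111001001110
Gen 4 (rule 225): 0111000000110
Gen 5 (rule 30): 1100100001101
Gen 6 (rule 62): 1011110011011
Gen 7 (rule 225): 0101110001101
Gen 8 (rule 30): 1101001011001
Gen 9 (rule 62): 1011111110111

Answer: 6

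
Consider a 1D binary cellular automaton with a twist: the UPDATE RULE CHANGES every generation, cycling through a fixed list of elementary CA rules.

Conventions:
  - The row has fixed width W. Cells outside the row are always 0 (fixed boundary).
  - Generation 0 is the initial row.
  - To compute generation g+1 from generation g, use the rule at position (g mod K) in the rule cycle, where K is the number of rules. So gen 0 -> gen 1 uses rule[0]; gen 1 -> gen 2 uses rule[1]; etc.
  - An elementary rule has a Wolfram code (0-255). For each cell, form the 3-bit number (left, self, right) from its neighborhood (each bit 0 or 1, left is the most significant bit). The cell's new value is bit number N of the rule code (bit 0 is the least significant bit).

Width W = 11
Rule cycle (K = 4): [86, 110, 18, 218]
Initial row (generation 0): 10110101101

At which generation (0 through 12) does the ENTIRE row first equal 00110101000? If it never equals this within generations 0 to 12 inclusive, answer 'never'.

Answer: never

Derivation:
Gen 0: 10110101101
Gen 1 (rule 86): 10010100101
Gen 2 (rule 110): 10111101111
Gen 3 (rule 18): 00000000000
Gen 4 (rule 218): 00000000000
Gen 5 (rule 86): 00000000000
Gen 6 (rule 110): 00000000000
Gen 7 (rule 18): 00000000000
Gen 8 (rule 218): 00000000000
Gen 9 (rule 86): 00000000000
Gen 10 (rule 110): 00000000000
Gen 11 (rule 18): 00000000000
Gen 12 (rule 218): 00000000000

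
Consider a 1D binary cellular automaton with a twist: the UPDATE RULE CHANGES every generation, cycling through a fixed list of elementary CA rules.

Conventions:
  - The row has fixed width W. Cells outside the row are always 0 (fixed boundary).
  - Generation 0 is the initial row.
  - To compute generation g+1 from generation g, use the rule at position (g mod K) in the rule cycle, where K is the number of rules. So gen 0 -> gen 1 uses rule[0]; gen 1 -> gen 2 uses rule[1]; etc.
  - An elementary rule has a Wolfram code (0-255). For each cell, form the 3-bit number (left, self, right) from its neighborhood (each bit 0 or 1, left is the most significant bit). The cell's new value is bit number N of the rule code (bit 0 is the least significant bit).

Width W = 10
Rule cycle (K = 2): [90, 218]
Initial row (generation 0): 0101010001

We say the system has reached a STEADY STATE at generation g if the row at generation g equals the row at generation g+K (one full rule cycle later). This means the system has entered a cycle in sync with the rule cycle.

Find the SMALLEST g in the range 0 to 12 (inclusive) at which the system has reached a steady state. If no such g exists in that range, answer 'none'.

Answer: none

Derivation:
Gen 0: 0101010001
Gen 1 (rule 90): 1000001010
Gen 2 (rule 218): 0100010001
Gen 3 (rule 90): 1010101010
Gen 4 (rule 218): 0000000001
Gen 5 (rule 90): 0000000010
Gen 6 (rule 218): 0000000101
Gen 7 (rule 90): 0000001000
Gen 8 (rule 218): 0000010100
Gen 9 (rule 90): 0000100010
Gen 10 (rule 218): 0001010101
Gen 11 (rule 90): 0010000000
Gen 12 (rule 218): 0101000000
Gen 13 (rule 90): 1000100000
Gen 14 (rule 218): 0101010000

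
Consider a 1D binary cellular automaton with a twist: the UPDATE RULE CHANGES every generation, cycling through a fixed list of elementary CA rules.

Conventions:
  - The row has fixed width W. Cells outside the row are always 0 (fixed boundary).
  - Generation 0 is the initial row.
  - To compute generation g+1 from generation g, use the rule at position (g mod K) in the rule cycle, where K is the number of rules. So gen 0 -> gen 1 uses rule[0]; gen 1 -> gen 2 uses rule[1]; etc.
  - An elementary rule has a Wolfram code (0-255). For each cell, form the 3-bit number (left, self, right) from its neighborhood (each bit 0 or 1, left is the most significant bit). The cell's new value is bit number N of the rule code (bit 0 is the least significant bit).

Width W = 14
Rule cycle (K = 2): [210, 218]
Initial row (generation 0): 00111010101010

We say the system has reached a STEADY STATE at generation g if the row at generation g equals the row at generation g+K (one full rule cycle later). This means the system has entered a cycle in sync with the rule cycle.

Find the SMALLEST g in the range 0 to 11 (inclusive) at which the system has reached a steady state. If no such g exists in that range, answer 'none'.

Answer: 10

Derivation:
Gen 0: 00111010101010
Gen 1 (rule 210): 01011000000001
Gen 2 (rule 218): 10011100000010
Gen 3 (rule 210): 01101110000101
Gen 4 (rule 218): 11101111001000
Gen 5 (rule 210): 01100111110100
Gen 6 (rule 218): 11111111110010
Gen 7 (rule 210): 01111111111101
Gen 8 (rule 218): 11111111111100
Gen 9 (rule 210): 01111111111110
Gen 10 (rule 218): 11111111111111
Gen 11 (rule 210): 01111111111111
Gen 12 (rule 218): 11111111111111
Gen 13 (rule 210): 01111111111111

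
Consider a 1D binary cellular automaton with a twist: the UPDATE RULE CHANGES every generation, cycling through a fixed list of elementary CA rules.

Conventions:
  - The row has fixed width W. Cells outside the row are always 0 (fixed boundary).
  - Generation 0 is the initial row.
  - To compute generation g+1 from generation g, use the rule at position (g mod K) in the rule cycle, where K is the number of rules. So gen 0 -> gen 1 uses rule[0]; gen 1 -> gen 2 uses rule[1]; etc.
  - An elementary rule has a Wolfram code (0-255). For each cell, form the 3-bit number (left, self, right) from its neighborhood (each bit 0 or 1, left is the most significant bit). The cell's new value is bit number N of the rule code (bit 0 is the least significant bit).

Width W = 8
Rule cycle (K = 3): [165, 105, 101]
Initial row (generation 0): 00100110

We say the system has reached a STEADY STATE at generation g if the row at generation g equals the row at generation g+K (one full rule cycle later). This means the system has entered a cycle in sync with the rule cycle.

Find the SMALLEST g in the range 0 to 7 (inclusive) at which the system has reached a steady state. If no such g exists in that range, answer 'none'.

Answer: 5

Derivation:
Gen 0: 00100110
Gen 1 (rule 165): 10100000
Gen 2 (rule 105): 01001111
Gen 3 (rule 101): 01000001
Gen 4 (rule 165): 01011101
Gen 5 (rule 105): 00110110
Gen 6 (rule 101): 10011010
Gen 7 (rule 165): 10000110
Gen 8 (rule 105): 00110110
Gen 9 (rule 101): 10011010
Gen 10 (rule 165): 10000110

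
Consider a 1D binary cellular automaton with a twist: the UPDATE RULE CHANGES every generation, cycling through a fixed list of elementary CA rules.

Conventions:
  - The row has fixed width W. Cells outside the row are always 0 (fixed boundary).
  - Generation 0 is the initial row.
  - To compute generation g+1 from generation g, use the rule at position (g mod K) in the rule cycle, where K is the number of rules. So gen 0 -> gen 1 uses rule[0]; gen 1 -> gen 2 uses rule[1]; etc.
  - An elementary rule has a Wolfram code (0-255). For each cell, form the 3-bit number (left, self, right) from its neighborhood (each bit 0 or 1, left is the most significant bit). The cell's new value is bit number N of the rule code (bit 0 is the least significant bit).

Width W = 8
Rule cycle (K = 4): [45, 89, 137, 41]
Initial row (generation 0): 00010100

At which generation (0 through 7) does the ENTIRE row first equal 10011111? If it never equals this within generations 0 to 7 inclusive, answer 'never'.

Gen 0: 00010100
Gen 1 (rule 45): 11011101
Gen 2 (rule 89): 11010100
Gen 3 (rule 137): 10000001
Gen 4 (rule 41): 00111100
Gen 5 (rule 45): 10100001
Gen 6 (rule 89): 00011100
Gen 7 (rule 137): 11011001

Answer: never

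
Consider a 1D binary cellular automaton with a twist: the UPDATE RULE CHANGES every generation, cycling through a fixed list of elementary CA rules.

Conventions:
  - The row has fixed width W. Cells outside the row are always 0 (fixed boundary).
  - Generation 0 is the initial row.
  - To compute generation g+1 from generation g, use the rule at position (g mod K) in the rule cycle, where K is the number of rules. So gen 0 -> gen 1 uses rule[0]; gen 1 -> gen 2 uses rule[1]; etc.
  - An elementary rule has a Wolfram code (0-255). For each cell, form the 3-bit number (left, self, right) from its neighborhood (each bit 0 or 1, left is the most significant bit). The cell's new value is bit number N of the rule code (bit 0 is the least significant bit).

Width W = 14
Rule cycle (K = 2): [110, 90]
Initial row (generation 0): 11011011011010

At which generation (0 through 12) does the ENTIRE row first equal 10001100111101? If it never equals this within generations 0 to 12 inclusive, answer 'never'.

Answer: never

Derivation:
Gen 0: 11011011011010
Gen 1 (rule 110): 11111111111110
Gen 2 (rule 90): 10000000000011
Gen 3 (rule 110): 10000000000111
Gen 4 (rule 90): 01000000001101
Gen 5 (rule 110): 11000000011111
Gen 6 (rule 90): 11100000110001
Gen 7 (rule 110): 10100001110011
Gen 8 (rule 90): 00010011011111
Gen 9 (rule 110): 00110111110001
Gen 10 (rule 90): 01110100011010
Gen 11 (rule 110): 11011100111110
Gen 12 (rule 90): 11010111100011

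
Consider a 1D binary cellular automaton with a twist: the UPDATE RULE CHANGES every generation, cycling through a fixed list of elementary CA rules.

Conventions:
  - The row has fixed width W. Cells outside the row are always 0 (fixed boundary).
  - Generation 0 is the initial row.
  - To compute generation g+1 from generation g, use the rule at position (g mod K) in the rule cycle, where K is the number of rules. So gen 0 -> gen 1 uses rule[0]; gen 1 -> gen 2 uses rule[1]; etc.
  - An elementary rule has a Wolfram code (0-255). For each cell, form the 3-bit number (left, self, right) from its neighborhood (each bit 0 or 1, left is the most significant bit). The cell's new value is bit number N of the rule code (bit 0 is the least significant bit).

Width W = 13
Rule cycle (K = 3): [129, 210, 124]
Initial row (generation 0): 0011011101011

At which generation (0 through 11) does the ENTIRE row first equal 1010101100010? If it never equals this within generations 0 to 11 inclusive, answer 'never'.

Gen 0: 0011011101011
Gen 1 (rule 129): 1000001000000
Gen 2 (rule 210): 0100010100000
Gen 3 (rule 124): 0110011110000
Gen 4 (rule 129): 0000001100111
Gen 5 (rule 210): 0000010111011
Gen 6 (rule 124): 0000011101111
Gen 7 (rule 129): 1111001000110
Gen 8 (rule 210): 0111110101011
Gen 9 (rule 124): 0100011111111
Gen 10 (rule 129): 0001001111110
Gen 11 (rule 210): 0010110111111

Answer: never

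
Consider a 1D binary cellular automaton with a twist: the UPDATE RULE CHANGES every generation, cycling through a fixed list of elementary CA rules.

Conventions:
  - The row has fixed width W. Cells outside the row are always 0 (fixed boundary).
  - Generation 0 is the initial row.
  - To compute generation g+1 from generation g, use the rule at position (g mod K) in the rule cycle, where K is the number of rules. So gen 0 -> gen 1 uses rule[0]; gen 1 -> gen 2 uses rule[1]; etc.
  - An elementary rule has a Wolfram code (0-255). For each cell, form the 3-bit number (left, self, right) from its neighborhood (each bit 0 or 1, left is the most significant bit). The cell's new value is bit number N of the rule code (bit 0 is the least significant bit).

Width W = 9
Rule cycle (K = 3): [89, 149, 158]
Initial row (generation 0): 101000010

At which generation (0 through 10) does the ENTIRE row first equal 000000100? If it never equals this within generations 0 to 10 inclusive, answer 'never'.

Answer: never

Derivation:
Gen 0: 101000010
Gen 1 (rule 89): 000111001
Gen 2 (rule 149): 110010101
Gen 3 (rule 158): 101110101
Gen 4 (rule 89): 001010000
Gen 5 (rule 149): 101011111
Gen 6 (rule 158): 101011110
Gen 7 (rule 89): 000010011
Gen 8 (rule 149): 111011000
Gen 9 (rule 158): 110010100
Gen 10 (rule 89): 111000011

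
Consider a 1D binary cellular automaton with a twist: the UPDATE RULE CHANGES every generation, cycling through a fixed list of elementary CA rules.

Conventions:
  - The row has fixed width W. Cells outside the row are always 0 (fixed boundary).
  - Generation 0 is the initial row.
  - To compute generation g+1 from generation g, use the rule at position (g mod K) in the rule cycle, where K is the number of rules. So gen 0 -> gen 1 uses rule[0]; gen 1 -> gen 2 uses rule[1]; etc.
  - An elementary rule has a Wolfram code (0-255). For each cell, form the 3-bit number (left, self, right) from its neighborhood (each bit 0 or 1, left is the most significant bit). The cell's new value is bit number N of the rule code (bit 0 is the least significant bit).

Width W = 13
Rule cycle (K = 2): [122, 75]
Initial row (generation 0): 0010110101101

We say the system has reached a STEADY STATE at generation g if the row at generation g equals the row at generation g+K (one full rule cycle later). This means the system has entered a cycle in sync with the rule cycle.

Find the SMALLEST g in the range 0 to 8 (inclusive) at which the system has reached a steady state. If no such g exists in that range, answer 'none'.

Answer: none

Derivation:
Gen 0: 0010110101101
Gen 1 (rule 122): 0101111011110
Gen 2 (rule 75): 1001001010010
Gen 3 (rule 122): 0110110101101
Gen 4 (rule 75): 1110110001100
Gen 5 (rule 122): 1011111011110
Gen 6 (rule 75): 0010001010010
Gen 7 (rule 122): 0101010101101
Gen 8 (rule 75): 1000000001100
Gen 9 (rule 122): 0100000011110
Gen 10 (rule 75): 1001111110010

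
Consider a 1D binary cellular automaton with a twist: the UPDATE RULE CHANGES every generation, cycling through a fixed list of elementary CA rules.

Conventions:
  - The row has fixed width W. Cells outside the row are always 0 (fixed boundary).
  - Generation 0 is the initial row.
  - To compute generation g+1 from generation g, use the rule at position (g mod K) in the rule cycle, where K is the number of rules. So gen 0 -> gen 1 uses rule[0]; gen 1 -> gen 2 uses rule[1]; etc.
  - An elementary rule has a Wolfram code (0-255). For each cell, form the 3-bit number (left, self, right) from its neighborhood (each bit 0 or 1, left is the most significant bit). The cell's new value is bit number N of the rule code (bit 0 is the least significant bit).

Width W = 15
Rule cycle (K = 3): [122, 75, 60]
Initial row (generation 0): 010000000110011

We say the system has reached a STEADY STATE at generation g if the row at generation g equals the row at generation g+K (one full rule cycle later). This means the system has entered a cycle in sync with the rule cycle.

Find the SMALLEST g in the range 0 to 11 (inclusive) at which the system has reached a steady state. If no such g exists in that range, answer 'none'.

Answer: none

Derivation:
Gen 0: 010000000110011
Gen 1 (rule 122): 101000001111111
Gen 2 (rule 75): 000011111000001
Gen 3 (rule 60): 000010000100001
Gen 4 (rule 122): 000101001010010
Gen 5 (rule 75): 111000010000100
Gen 6 (rule 60): 100100011000110
Gen 7 (rule 122): 011010111101111
Gen 8 (rule 75): 111000100101001
Gen 9 (rule 60): 100100110111101
Gen 10 (rule 122): 011011111100110
Gen 11 (rule 75): 111010000101110
Gen 12 (rule 60): 100111000111001
Gen 13 (rule 122): 011101101101110
Gen 14 (rule 75): 110101101101010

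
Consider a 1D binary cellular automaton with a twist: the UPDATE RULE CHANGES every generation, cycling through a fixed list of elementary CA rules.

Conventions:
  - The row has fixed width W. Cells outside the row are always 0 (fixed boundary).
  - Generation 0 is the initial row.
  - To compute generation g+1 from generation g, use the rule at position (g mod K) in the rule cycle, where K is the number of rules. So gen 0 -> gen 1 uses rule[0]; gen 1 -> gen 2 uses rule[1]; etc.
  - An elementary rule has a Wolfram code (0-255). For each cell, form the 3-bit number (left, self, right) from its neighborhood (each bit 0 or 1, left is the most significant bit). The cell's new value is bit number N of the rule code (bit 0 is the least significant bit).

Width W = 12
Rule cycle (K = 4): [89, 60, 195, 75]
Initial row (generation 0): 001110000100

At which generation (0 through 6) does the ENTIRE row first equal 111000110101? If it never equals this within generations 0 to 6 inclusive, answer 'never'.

Answer: 5

Derivation:
Gen 0: 001110000100
Gen 1 (rule 89): 101011110011
Gen 2 (rule 60): 111110001010
Gen 3 (rule 195): 011110110000
Gen 4 (rule 75): 110010110111
Gen 5 (rule 89): 111000110101
Gen 6 (rule 60): 100100101111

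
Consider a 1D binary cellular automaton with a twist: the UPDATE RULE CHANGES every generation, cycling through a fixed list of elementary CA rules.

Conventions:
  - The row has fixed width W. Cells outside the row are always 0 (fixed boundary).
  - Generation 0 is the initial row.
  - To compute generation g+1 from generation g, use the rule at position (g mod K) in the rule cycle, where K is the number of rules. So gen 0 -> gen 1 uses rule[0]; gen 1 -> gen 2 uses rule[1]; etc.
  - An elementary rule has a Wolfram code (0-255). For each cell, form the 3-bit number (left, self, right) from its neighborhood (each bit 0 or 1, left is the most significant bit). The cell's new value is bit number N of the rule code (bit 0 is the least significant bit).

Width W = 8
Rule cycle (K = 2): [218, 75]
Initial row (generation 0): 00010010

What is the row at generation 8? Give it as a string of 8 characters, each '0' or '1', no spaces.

Answer: 11000101

Derivation:
Gen 0: 00010010
Gen 1 (rule 218): 00101101
Gen 2 (rule 75): 11001100
Gen 3 (rule 218): 11111110
Gen 4 (rule 75): 10000010
Gen 5 (rule 218): 01000101
Gen 6 (rule 75): 10011000
Gen 7 (rule 218): 01111100
Gen 8 (rule 75): 11000101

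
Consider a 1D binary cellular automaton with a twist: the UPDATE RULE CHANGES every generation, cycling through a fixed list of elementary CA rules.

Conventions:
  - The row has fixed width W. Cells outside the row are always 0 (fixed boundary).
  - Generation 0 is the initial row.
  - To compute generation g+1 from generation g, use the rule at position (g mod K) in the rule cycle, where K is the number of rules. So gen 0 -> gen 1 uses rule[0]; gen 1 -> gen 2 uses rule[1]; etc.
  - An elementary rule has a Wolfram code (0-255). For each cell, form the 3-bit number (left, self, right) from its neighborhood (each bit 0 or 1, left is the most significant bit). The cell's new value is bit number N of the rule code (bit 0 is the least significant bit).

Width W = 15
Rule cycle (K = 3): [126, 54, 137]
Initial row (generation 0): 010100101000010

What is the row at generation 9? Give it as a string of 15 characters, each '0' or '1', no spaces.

Gen 0: 010100101000010
Gen 1 (rule 126): 111111111100111
Gen 2 (rule 54): 000000000011000
Gen 3 (rule 137): 111111111010011
Gen 4 (rule 126): 100000001111111
Gen 5 (rule 54): 110000010000000
Gen 6 (rule 137): 100111000111111
Gen 7 (rule 126): 111101101100001
Gen 8 (rule 54): 000010010010011
Gen 9 (rule 137): 111000000000010

Answer: 111000000000010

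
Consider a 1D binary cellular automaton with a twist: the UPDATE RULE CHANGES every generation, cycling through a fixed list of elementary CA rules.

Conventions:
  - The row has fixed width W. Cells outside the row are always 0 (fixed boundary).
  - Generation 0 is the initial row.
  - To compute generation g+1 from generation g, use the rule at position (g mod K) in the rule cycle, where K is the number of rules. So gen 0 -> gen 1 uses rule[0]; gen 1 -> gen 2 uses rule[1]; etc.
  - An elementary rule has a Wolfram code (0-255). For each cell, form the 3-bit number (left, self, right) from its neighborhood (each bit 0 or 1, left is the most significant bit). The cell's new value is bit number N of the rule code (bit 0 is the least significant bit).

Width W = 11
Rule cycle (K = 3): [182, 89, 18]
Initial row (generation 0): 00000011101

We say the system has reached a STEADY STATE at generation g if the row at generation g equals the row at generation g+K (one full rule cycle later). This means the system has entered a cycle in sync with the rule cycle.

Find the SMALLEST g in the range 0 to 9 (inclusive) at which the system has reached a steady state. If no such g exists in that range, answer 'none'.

Answer: 6

Derivation:
Gen 0: 00000011101
Gen 1 (rule 182): 00000101011
Gen 2 (rule 89): 11110000011
Gen 3 (rule 18): 00001000100
Gen 4 (rule 182): 00011101110
Gen 5 (rule 89): 11010101011
Gen 6 (rule 18): 00000000000
Gen 7 (rule 182): 00000000000
Gen 8 (rule 89): 11111111111
Gen 9 (rule 18): 00000000000
Gen 10 (rule 182): 00000000000
Gen 11 (rule 89): 11111111111
Gen 12 (rule 18): 00000000000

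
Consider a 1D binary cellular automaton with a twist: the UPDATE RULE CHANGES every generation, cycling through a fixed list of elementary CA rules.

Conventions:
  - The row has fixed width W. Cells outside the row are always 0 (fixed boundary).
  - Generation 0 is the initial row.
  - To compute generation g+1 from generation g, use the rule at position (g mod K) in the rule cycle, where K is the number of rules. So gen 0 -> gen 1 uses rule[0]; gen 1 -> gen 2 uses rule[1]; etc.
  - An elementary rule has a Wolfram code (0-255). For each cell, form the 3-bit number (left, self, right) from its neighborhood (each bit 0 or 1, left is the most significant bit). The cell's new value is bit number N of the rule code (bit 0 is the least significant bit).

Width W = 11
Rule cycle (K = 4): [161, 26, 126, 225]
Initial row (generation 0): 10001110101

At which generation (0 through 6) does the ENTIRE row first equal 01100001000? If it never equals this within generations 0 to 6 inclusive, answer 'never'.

Answer: 6

Derivation:
Gen 0: 10001110101
Gen 1 (rule 161): 00100101010
Gen 2 (rule 26): 01011000001
Gen 3 (rule 126): 11111100011
Gen 4 (rule 225): 01111101001
Gen 5 (rule 161): 00111010000
Gen 6 (rule 26): 01100001000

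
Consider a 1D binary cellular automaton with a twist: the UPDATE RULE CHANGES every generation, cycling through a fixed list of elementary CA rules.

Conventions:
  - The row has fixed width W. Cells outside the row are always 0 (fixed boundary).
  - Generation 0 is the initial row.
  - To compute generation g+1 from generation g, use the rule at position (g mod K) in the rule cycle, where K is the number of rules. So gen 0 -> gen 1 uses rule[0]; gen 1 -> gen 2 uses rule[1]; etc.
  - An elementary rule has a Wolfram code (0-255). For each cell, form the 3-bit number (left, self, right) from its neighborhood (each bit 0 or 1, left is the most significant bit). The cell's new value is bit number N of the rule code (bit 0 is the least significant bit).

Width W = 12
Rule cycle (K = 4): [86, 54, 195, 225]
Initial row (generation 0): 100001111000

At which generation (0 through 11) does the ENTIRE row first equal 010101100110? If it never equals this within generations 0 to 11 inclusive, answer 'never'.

Gen 0: 100001111000
Gen 1 (rule 86): 110010001100
Gen 2 (rule 54): 001111010010
Gen 3 (rule 195): 110111000100
Gen 4 (rule 225): 011011010001
Gen 5 (rule 86): 101001011011
Gen 6 (rule 54): 111111100100
Gen 7 (rule 195): 011111101001
Gen 8 (rule 225): 001111110000
Gen 9 (rule 86): 010000011000
Gen 10 (rule 54): 111000100100
Gen 11 (rule 195): 011011001001

Answer: never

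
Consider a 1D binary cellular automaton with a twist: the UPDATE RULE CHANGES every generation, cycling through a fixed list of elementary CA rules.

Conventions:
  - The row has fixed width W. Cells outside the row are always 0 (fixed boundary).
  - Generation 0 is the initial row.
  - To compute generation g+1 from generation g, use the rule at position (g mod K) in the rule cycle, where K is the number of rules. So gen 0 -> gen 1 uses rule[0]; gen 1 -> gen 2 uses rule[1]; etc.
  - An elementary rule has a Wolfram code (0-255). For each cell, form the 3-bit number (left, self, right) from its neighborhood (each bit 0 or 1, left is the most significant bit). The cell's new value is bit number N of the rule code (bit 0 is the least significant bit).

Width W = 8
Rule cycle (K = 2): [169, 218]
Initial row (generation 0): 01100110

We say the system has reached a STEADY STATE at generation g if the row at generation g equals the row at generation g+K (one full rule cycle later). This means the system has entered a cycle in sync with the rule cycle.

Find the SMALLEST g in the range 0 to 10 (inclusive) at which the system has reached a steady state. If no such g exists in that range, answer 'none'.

Answer: 8

Derivation:
Gen 0: 01100110
Gen 1 (rule 169): 01000100
Gen 2 (rule 218): 10101010
Gen 3 (rule 169): 01010100
Gen 4 (rule 218): 10000010
Gen 5 (rule 169): 00111000
Gen 6 (rule 218): 01111100
Gen 7 (rule 169): 01111001
Gen 8 (rule 218): 11111110
Gen 9 (rule 169): 11111100
Gen 10 (rule 218): 11111110
Gen 11 (rule 169): 11111100
Gen 12 (rule 218): 11111110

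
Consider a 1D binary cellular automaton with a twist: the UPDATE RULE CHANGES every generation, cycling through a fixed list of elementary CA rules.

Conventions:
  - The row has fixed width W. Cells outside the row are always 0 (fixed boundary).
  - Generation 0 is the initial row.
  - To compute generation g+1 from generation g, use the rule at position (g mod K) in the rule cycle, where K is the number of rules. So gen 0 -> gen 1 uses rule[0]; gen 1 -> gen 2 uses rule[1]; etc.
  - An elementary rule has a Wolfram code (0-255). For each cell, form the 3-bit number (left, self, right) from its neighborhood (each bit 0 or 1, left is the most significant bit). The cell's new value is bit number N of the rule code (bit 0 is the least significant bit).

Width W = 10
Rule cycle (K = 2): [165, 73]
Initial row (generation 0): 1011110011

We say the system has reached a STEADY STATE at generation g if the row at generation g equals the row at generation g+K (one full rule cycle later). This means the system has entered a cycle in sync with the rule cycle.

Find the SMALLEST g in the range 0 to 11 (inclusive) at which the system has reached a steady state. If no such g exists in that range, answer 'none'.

Answer: none

Derivation:
Gen 0: 1011110011
Gen 1 (rule 165): 1101100000
Gen 2 (rule 73): 1101101111
Gen 3 (rule 165): 0010010110
Gen 4 (rule 73): 1000000110
Gen 5 (rule 165): 1011110000
Gen 6 (rule 73): 0010010111
Gen 7 (rule 165): 1010011010
Gen 8 (rule 73): 0000011000
Gen 9 (rule 165): 1111000011
Gen 10 (rule 73): 1001011011
Gen 11 (rule 165): 1001100100
Gen 12 (rule 73): 0001100001
Gen 13 (rule 165): 1100001101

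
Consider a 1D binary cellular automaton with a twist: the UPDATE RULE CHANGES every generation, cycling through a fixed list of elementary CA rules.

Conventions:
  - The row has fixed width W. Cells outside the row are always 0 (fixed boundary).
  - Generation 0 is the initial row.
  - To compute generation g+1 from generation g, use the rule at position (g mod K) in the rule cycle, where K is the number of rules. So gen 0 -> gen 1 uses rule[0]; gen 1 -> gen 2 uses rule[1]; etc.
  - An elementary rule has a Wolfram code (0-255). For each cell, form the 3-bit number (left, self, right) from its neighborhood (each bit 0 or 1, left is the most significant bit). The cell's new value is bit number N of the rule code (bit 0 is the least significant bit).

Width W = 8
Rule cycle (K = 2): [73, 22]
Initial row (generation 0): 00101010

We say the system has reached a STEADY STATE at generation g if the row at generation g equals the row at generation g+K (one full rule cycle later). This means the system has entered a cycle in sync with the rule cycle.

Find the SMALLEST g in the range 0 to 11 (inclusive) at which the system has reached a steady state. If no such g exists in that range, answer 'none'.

Gen 0: 00101010
Gen 1 (rule 73): 10000000
Gen 2 (rule 22): 11000000
Gen 3 (rule 73): 11011111
Gen 4 (rule 22): 00000000
Gen 5 (rule 73): 11111111
Gen 6 (rule 22): 00000000
Gen 7 (rule 73): 11111111
Gen 8 (rule 22): 00000000
Gen 9 (rule 73): 11111111
Gen 10 (rule 22): 00000000
Gen 11 (rule 73): 11111111
Gen 12 (rule 22): 00000000
Gen 13 (rule 73): 11111111

Answer: 4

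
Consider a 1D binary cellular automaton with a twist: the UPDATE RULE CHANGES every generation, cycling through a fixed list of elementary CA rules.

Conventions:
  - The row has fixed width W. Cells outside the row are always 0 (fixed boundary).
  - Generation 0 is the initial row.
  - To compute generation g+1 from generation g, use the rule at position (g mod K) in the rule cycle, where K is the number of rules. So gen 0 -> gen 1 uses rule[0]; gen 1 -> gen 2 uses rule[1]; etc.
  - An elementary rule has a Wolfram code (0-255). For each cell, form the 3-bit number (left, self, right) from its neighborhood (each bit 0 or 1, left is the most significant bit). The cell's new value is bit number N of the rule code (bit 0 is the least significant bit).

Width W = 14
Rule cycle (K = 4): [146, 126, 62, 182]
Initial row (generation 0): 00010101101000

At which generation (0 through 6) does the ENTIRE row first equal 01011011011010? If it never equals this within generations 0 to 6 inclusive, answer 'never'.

Answer: 5

Derivation:
Gen 0: 00010101101000
Gen 1 (rule 146): 00100000000100
Gen 2 (rule 126): 01110000001110
Gen 3 (rule 62): 11001000011001
Gen 4 (rule 182): 00111100100111
Gen 5 (rule 146): 01011011011010
Gen 6 (rule 126): 11111111111111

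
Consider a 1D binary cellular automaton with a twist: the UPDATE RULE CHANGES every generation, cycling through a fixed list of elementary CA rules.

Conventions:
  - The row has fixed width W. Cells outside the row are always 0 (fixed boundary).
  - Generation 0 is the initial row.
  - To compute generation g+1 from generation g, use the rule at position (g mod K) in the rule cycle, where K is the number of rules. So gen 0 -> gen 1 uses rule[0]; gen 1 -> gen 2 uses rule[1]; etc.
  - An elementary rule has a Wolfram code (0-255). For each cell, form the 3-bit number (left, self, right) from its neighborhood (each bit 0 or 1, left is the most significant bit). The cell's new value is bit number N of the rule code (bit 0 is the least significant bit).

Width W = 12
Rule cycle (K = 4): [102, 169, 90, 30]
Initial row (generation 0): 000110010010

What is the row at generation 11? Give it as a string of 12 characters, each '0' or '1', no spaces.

Answer: 011010010110

Derivation:
Gen 0: 000110010010
Gen 1 (rule 102): 001010110110
Gen 2 (rule 169): 100101101100
Gen 3 (rule 90): 011001101110
Gen 4 (rule 30): 110111001001
Gen 5 (rule 102): 011001011011
Gen 6 (rule 169): 010000110110
Gen 7 (rule 90): 101001110111
Gen 8 (rule 30): 101111000100
Gen 9 (rule 102): 110001001100
Gen 10 (rule 169): 100100001001
Gen 11 (rule 90): 011010010110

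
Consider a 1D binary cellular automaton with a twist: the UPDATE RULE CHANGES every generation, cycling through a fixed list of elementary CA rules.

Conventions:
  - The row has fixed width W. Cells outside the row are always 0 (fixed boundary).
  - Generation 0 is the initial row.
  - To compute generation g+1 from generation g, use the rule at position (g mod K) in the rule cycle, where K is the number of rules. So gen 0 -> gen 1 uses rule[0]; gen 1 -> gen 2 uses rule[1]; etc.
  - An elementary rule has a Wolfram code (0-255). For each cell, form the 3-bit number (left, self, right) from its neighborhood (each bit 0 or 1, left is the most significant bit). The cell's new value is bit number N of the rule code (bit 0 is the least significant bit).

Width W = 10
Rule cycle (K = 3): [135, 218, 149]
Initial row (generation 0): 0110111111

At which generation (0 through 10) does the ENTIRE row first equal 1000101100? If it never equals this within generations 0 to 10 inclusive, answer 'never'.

Answer: 4

Derivation:
Gen 0: 0110111111
Gen 1 (rule 135): 1000011110
Gen 2 (rule 218): 0100111111
Gen 3 (rule 149): 0110011110
Gen 4 (rule 135): 1000101100
Gen 5 (rule 218): 0101001110
Gen 6 (rule 149): 0101100101
Gen 7 (rule 135): 1100001101
Gen 8 (rule 218): 1110011100
Gen 9 (rule 149): 0101001011
Gen 10 (rule 135): 1101011000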